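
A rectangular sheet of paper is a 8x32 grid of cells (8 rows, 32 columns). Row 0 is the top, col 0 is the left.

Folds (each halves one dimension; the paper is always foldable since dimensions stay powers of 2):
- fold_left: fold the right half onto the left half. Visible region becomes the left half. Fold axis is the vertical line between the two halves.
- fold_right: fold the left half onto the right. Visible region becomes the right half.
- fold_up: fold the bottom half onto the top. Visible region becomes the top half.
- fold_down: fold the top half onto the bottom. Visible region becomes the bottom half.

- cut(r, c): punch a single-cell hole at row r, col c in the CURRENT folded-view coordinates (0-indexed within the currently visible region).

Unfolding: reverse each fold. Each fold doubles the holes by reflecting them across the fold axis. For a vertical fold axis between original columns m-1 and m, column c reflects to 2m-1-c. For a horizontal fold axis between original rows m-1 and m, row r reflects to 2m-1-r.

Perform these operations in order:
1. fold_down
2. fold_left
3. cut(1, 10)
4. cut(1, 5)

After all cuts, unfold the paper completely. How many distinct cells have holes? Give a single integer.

Answer: 8

Derivation:
Op 1 fold_down: fold axis h@4; visible region now rows[4,8) x cols[0,32) = 4x32
Op 2 fold_left: fold axis v@16; visible region now rows[4,8) x cols[0,16) = 4x16
Op 3 cut(1, 10): punch at orig (5,10); cuts so far [(5, 10)]; region rows[4,8) x cols[0,16) = 4x16
Op 4 cut(1, 5): punch at orig (5,5); cuts so far [(5, 5), (5, 10)]; region rows[4,8) x cols[0,16) = 4x16
Unfold 1 (reflect across v@16): 4 holes -> [(5, 5), (5, 10), (5, 21), (5, 26)]
Unfold 2 (reflect across h@4): 8 holes -> [(2, 5), (2, 10), (2, 21), (2, 26), (5, 5), (5, 10), (5, 21), (5, 26)]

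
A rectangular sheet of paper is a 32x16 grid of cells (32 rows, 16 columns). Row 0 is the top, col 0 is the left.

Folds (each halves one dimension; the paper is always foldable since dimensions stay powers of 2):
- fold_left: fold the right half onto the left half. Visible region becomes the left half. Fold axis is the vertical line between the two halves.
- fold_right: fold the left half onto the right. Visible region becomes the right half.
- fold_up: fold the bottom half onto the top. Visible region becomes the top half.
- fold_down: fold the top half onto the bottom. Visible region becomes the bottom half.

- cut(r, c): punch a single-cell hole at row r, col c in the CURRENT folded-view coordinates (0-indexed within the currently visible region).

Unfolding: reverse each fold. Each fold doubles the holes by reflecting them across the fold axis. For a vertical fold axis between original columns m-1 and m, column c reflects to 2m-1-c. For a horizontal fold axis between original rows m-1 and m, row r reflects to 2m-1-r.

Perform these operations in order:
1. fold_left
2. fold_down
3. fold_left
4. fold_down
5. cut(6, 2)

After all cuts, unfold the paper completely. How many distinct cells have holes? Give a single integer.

Op 1 fold_left: fold axis v@8; visible region now rows[0,32) x cols[0,8) = 32x8
Op 2 fold_down: fold axis h@16; visible region now rows[16,32) x cols[0,8) = 16x8
Op 3 fold_left: fold axis v@4; visible region now rows[16,32) x cols[0,4) = 16x4
Op 4 fold_down: fold axis h@24; visible region now rows[24,32) x cols[0,4) = 8x4
Op 5 cut(6, 2): punch at orig (30,2); cuts so far [(30, 2)]; region rows[24,32) x cols[0,4) = 8x4
Unfold 1 (reflect across h@24): 2 holes -> [(17, 2), (30, 2)]
Unfold 2 (reflect across v@4): 4 holes -> [(17, 2), (17, 5), (30, 2), (30, 5)]
Unfold 3 (reflect across h@16): 8 holes -> [(1, 2), (1, 5), (14, 2), (14, 5), (17, 2), (17, 5), (30, 2), (30, 5)]
Unfold 4 (reflect across v@8): 16 holes -> [(1, 2), (1, 5), (1, 10), (1, 13), (14, 2), (14, 5), (14, 10), (14, 13), (17, 2), (17, 5), (17, 10), (17, 13), (30, 2), (30, 5), (30, 10), (30, 13)]

Answer: 16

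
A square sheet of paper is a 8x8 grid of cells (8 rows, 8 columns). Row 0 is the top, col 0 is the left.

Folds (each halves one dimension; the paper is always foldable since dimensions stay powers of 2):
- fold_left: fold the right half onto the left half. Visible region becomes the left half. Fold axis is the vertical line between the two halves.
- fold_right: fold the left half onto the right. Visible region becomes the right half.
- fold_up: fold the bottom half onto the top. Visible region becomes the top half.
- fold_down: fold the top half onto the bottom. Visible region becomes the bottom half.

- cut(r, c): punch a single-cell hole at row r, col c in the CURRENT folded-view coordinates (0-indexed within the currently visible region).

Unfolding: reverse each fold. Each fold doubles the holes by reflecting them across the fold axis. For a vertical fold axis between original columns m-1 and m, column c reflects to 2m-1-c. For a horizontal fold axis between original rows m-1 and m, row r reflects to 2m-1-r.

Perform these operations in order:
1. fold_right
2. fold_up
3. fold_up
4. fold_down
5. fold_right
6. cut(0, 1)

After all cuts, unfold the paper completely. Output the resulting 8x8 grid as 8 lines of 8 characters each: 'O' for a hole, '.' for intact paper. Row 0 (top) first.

Answer: O..OO..O
O..OO..O
O..OO..O
O..OO..O
O..OO..O
O..OO..O
O..OO..O
O..OO..O

Derivation:
Op 1 fold_right: fold axis v@4; visible region now rows[0,8) x cols[4,8) = 8x4
Op 2 fold_up: fold axis h@4; visible region now rows[0,4) x cols[4,8) = 4x4
Op 3 fold_up: fold axis h@2; visible region now rows[0,2) x cols[4,8) = 2x4
Op 4 fold_down: fold axis h@1; visible region now rows[1,2) x cols[4,8) = 1x4
Op 5 fold_right: fold axis v@6; visible region now rows[1,2) x cols[6,8) = 1x2
Op 6 cut(0, 1): punch at orig (1,7); cuts so far [(1, 7)]; region rows[1,2) x cols[6,8) = 1x2
Unfold 1 (reflect across v@6): 2 holes -> [(1, 4), (1, 7)]
Unfold 2 (reflect across h@1): 4 holes -> [(0, 4), (0, 7), (1, 4), (1, 7)]
Unfold 3 (reflect across h@2): 8 holes -> [(0, 4), (0, 7), (1, 4), (1, 7), (2, 4), (2, 7), (3, 4), (3, 7)]
Unfold 4 (reflect across h@4): 16 holes -> [(0, 4), (0, 7), (1, 4), (1, 7), (2, 4), (2, 7), (3, 4), (3, 7), (4, 4), (4, 7), (5, 4), (5, 7), (6, 4), (6, 7), (7, 4), (7, 7)]
Unfold 5 (reflect across v@4): 32 holes -> [(0, 0), (0, 3), (0, 4), (0, 7), (1, 0), (1, 3), (1, 4), (1, 7), (2, 0), (2, 3), (2, 4), (2, 7), (3, 0), (3, 3), (3, 4), (3, 7), (4, 0), (4, 3), (4, 4), (4, 7), (5, 0), (5, 3), (5, 4), (5, 7), (6, 0), (6, 3), (6, 4), (6, 7), (7, 0), (7, 3), (7, 4), (7, 7)]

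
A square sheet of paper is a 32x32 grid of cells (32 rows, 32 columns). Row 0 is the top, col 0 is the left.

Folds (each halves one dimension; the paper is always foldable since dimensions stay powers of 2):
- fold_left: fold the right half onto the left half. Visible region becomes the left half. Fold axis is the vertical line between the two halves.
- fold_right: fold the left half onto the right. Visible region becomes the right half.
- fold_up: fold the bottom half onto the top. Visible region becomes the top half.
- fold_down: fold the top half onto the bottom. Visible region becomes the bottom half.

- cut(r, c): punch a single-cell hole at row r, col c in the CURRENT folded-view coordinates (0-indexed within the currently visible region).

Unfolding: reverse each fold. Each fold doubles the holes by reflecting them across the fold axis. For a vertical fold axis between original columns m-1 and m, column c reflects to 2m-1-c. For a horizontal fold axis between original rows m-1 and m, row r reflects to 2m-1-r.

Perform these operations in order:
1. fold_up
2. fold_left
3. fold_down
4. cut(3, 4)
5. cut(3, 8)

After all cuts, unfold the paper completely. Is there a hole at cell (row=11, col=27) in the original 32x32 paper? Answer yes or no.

Op 1 fold_up: fold axis h@16; visible region now rows[0,16) x cols[0,32) = 16x32
Op 2 fold_left: fold axis v@16; visible region now rows[0,16) x cols[0,16) = 16x16
Op 3 fold_down: fold axis h@8; visible region now rows[8,16) x cols[0,16) = 8x16
Op 4 cut(3, 4): punch at orig (11,4); cuts so far [(11, 4)]; region rows[8,16) x cols[0,16) = 8x16
Op 5 cut(3, 8): punch at orig (11,8); cuts so far [(11, 4), (11, 8)]; region rows[8,16) x cols[0,16) = 8x16
Unfold 1 (reflect across h@8): 4 holes -> [(4, 4), (4, 8), (11, 4), (11, 8)]
Unfold 2 (reflect across v@16): 8 holes -> [(4, 4), (4, 8), (4, 23), (4, 27), (11, 4), (11, 8), (11, 23), (11, 27)]
Unfold 3 (reflect across h@16): 16 holes -> [(4, 4), (4, 8), (4, 23), (4, 27), (11, 4), (11, 8), (11, 23), (11, 27), (20, 4), (20, 8), (20, 23), (20, 27), (27, 4), (27, 8), (27, 23), (27, 27)]
Holes: [(4, 4), (4, 8), (4, 23), (4, 27), (11, 4), (11, 8), (11, 23), (11, 27), (20, 4), (20, 8), (20, 23), (20, 27), (27, 4), (27, 8), (27, 23), (27, 27)]

Answer: yes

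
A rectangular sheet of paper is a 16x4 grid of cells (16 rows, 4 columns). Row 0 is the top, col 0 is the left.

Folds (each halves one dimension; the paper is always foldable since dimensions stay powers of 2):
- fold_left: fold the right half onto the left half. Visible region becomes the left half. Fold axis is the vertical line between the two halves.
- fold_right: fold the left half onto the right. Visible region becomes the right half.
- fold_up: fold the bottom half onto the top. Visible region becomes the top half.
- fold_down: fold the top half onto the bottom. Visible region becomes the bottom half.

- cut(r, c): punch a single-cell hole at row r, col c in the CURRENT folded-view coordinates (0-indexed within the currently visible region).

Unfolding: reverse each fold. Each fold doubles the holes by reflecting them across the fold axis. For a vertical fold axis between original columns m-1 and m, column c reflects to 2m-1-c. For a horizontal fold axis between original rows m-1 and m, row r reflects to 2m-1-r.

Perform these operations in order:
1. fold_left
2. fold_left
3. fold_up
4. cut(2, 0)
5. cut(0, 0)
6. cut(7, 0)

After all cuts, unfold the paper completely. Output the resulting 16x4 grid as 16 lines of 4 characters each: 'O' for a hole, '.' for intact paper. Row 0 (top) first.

Answer: OOOO
....
OOOO
....
....
....
....
OOOO
OOOO
....
....
....
....
OOOO
....
OOOO

Derivation:
Op 1 fold_left: fold axis v@2; visible region now rows[0,16) x cols[0,2) = 16x2
Op 2 fold_left: fold axis v@1; visible region now rows[0,16) x cols[0,1) = 16x1
Op 3 fold_up: fold axis h@8; visible region now rows[0,8) x cols[0,1) = 8x1
Op 4 cut(2, 0): punch at orig (2,0); cuts so far [(2, 0)]; region rows[0,8) x cols[0,1) = 8x1
Op 5 cut(0, 0): punch at orig (0,0); cuts so far [(0, 0), (2, 0)]; region rows[0,8) x cols[0,1) = 8x1
Op 6 cut(7, 0): punch at orig (7,0); cuts so far [(0, 0), (2, 0), (7, 0)]; region rows[0,8) x cols[0,1) = 8x1
Unfold 1 (reflect across h@8): 6 holes -> [(0, 0), (2, 0), (7, 0), (8, 0), (13, 0), (15, 0)]
Unfold 2 (reflect across v@1): 12 holes -> [(0, 0), (0, 1), (2, 0), (2, 1), (7, 0), (7, 1), (8, 0), (8, 1), (13, 0), (13, 1), (15, 0), (15, 1)]
Unfold 3 (reflect across v@2): 24 holes -> [(0, 0), (0, 1), (0, 2), (0, 3), (2, 0), (2, 1), (2, 2), (2, 3), (7, 0), (7, 1), (7, 2), (7, 3), (8, 0), (8, 1), (8, 2), (8, 3), (13, 0), (13, 1), (13, 2), (13, 3), (15, 0), (15, 1), (15, 2), (15, 3)]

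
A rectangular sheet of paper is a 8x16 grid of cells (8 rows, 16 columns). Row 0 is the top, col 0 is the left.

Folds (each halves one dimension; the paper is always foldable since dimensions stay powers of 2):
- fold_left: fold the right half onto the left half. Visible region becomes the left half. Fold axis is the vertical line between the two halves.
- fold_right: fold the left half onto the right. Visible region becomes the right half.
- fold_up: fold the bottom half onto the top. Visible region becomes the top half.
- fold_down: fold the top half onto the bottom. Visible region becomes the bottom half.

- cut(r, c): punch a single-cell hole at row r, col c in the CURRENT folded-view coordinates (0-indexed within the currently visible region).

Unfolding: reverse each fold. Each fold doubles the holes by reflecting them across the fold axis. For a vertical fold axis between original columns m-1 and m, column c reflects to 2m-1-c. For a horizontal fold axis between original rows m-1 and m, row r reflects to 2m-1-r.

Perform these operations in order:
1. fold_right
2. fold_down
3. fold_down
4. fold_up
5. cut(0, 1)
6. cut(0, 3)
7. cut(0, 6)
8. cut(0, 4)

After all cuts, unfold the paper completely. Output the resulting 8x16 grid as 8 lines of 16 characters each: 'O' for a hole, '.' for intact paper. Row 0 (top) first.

Op 1 fold_right: fold axis v@8; visible region now rows[0,8) x cols[8,16) = 8x8
Op 2 fold_down: fold axis h@4; visible region now rows[4,8) x cols[8,16) = 4x8
Op 3 fold_down: fold axis h@6; visible region now rows[6,8) x cols[8,16) = 2x8
Op 4 fold_up: fold axis h@7; visible region now rows[6,7) x cols[8,16) = 1x8
Op 5 cut(0, 1): punch at orig (6,9); cuts so far [(6, 9)]; region rows[6,7) x cols[8,16) = 1x8
Op 6 cut(0, 3): punch at orig (6,11); cuts so far [(6, 9), (6, 11)]; region rows[6,7) x cols[8,16) = 1x8
Op 7 cut(0, 6): punch at orig (6,14); cuts so far [(6, 9), (6, 11), (6, 14)]; region rows[6,7) x cols[8,16) = 1x8
Op 8 cut(0, 4): punch at orig (6,12); cuts so far [(6, 9), (6, 11), (6, 12), (6, 14)]; region rows[6,7) x cols[8,16) = 1x8
Unfold 1 (reflect across h@7): 8 holes -> [(6, 9), (6, 11), (6, 12), (6, 14), (7, 9), (7, 11), (7, 12), (7, 14)]
Unfold 2 (reflect across h@6): 16 holes -> [(4, 9), (4, 11), (4, 12), (4, 14), (5, 9), (5, 11), (5, 12), (5, 14), (6, 9), (6, 11), (6, 12), (6, 14), (7, 9), (7, 11), (7, 12), (7, 14)]
Unfold 3 (reflect across h@4): 32 holes -> [(0, 9), (0, 11), (0, 12), (0, 14), (1, 9), (1, 11), (1, 12), (1, 14), (2, 9), (2, 11), (2, 12), (2, 14), (3, 9), (3, 11), (3, 12), (3, 14), (4, 9), (4, 11), (4, 12), (4, 14), (5, 9), (5, 11), (5, 12), (5, 14), (6, 9), (6, 11), (6, 12), (6, 14), (7, 9), (7, 11), (7, 12), (7, 14)]
Unfold 4 (reflect across v@8): 64 holes -> [(0, 1), (0, 3), (0, 4), (0, 6), (0, 9), (0, 11), (0, 12), (0, 14), (1, 1), (1, 3), (1, 4), (1, 6), (1, 9), (1, 11), (1, 12), (1, 14), (2, 1), (2, 3), (2, 4), (2, 6), (2, 9), (2, 11), (2, 12), (2, 14), (3, 1), (3, 3), (3, 4), (3, 6), (3, 9), (3, 11), (3, 12), (3, 14), (4, 1), (4, 3), (4, 4), (4, 6), (4, 9), (4, 11), (4, 12), (4, 14), (5, 1), (5, 3), (5, 4), (5, 6), (5, 9), (5, 11), (5, 12), (5, 14), (6, 1), (6, 3), (6, 4), (6, 6), (6, 9), (6, 11), (6, 12), (6, 14), (7, 1), (7, 3), (7, 4), (7, 6), (7, 9), (7, 11), (7, 12), (7, 14)]

Answer: .O.OO.O..O.OO.O.
.O.OO.O..O.OO.O.
.O.OO.O..O.OO.O.
.O.OO.O..O.OO.O.
.O.OO.O..O.OO.O.
.O.OO.O..O.OO.O.
.O.OO.O..O.OO.O.
.O.OO.O..O.OO.O.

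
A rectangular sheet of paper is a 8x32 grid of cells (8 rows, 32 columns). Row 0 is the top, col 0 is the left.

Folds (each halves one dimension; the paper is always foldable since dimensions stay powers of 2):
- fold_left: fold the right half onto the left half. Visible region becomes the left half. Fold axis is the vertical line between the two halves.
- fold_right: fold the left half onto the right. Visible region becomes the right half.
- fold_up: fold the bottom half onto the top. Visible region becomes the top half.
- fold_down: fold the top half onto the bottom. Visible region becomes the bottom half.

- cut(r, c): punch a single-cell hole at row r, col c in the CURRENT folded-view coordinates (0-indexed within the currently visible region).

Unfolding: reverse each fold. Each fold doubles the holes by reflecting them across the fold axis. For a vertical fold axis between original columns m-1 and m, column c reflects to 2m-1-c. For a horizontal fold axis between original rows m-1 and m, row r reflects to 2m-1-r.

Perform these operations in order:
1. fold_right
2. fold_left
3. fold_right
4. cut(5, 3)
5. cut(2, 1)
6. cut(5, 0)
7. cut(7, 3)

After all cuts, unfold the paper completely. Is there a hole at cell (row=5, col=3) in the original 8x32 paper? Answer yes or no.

Answer: yes

Derivation:
Op 1 fold_right: fold axis v@16; visible region now rows[0,8) x cols[16,32) = 8x16
Op 2 fold_left: fold axis v@24; visible region now rows[0,8) x cols[16,24) = 8x8
Op 3 fold_right: fold axis v@20; visible region now rows[0,8) x cols[20,24) = 8x4
Op 4 cut(5, 3): punch at orig (5,23); cuts so far [(5, 23)]; region rows[0,8) x cols[20,24) = 8x4
Op 5 cut(2, 1): punch at orig (2,21); cuts so far [(2, 21), (5, 23)]; region rows[0,8) x cols[20,24) = 8x4
Op 6 cut(5, 0): punch at orig (5,20); cuts so far [(2, 21), (5, 20), (5, 23)]; region rows[0,8) x cols[20,24) = 8x4
Op 7 cut(7, 3): punch at orig (7,23); cuts so far [(2, 21), (5, 20), (5, 23), (7, 23)]; region rows[0,8) x cols[20,24) = 8x4
Unfold 1 (reflect across v@20): 8 holes -> [(2, 18), (2, 21), (5, 16), (5, 19), (5, 20), (5, 23), (7, 16), (7, 23)]
Unfold 2 (reflect across v@24): 16 holes -> [(2, 18), (2, 21), (2, 26), (2, 29), (5, 16), (5, 19), (5, 20), (5, 23), (5, 24), (5, 27), (5, 28), (5, 31), (7, 16), (7, 23), (7, 24), (7, 31)]
Unfold 3 (reflect across v@16): 32 holes -> [(2, 2), (2, 5), (2, 10), (2, 13), (2, 18), (2, 21), (2, 26), (2, 29), (5, 0), (5, 3), (5, 4), (5, 7), (5, 8), (5, 11), (5, 12), (5, 15), (5, 16), (5, 19), (5, 20), (5, 23), (5, 24), (5, 27), (5, 28), (5, 31), (7, 0), (7, 7), (7, 8), (7, 15), (7, 16), (7, 23), (7, 24), (7, 31)]
Holes: [(2, 2), (2, 5), (2, 10), (2, 13), (2, 18), (2, 21), (2, 26), (2, 29), (5, 0), (5, 3), (5, 4), (5, 7), (5, 8), (5, 11), (5, 12), (5, 15), (5, 16), (5, 19), (5, 20), (5, 23), (5, 24), (5, 27), (5, 28), (5, 31), (7, 0), (7, 7), (7, 8), (7, 15), (7, 16), (7, 23), (7, 24), (7, 31)]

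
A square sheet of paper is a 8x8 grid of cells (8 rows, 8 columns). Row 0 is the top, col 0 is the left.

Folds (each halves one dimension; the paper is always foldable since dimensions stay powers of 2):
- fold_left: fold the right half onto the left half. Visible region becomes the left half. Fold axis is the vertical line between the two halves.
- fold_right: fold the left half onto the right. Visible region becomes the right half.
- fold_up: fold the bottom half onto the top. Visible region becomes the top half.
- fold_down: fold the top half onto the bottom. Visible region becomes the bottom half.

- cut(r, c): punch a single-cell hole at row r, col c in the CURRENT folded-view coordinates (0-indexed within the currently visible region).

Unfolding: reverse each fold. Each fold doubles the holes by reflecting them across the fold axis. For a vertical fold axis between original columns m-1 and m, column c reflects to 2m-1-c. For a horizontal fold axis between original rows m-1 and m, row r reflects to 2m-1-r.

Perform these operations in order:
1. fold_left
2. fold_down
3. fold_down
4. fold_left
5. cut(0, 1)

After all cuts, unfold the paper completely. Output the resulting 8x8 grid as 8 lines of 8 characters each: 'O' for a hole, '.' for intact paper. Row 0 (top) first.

Op 1 fold_left: fold axis v@4; visible region now rows[0,8) x cols[0,4) = 8x4
Op 2 fold_down: fold axis h@4; visible region now rows[4,8) x cols[0,4) = 4x4
Op 3 fold_down: fold axis h@6; visible region now rows[6,8) x cols[0,4) = 2x4
Op 4 fold_left: fold axis v@2; visible region now rows[6,8) x cols[0,2) = 2x2
Op 5 cut(0, 1): punch at orig (6,1); cuts so far [(6, 1)]; region rows[6,8) x cols[0,2) = 2x2
Unfold 1 (reflect across v@2): 2 holes -> [(6, 1), (6, 2)]
Unfold 2 (reflect across h@6): 4 holes -> [(5, 1), (5, 2), (6, 1), (6, 2)]
Unfold 3 (reflect across h@4): 8 holes -> [(1, 1), (1, 2), (2, 1), (2, 2), (5, 1), (5, 2), (6, 1), (6, 2)]
Unfold 4 (reflect across v@4): 16 holes -> [(1, 1), (1, 2), (1, 5), (1, 6), (2, 1), (2, 2), (2, 5), (2, 6), (5, 1), (5, 2), (5, 5), (5, 6), (6, 1), (6, 2), (6, 5), (6, 6)]

Answer: ........
.OO..OO.
.OO..OO.
........
........
.OO..OO.
.OO..OO.
........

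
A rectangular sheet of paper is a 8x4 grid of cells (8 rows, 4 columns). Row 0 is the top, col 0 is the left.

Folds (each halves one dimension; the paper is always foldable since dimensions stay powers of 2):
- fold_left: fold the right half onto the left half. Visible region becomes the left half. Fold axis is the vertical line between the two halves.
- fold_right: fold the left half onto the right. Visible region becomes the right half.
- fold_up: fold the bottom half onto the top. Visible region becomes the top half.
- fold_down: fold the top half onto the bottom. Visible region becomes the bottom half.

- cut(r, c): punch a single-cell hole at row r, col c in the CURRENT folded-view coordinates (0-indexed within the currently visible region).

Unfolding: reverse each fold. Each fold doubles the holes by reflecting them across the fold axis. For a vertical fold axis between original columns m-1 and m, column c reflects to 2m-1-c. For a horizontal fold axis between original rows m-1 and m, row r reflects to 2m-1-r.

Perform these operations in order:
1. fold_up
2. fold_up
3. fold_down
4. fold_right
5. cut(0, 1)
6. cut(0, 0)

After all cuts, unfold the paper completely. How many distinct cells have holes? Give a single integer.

Answer: 32

Derivation:
Op 1 fold_up: fold axis h@4; visible region now rows[0,4) x cols[0,4) = 4x4
Op 2 fold_up: fold axis h@2; visible region now rows[0,2) x cols[0,4) = 2x4
Op 3 fold_down: fold axis h@1; visible region now rows[1,2) x cols[0,4) = 1x4
Op 4 fold_right: fold axis v@2; visible region now rows[1,2) x cols[2,4) = 1x2
Op 5 cut(0, 1): punch at orig (1,3); cuts so far [(1, 3)]; region rows[1,2) x cols[2,4) = 1x2
Op 6 cut(0, 0): punch at orig (1,2); cuts so far [(1, 2), (1, 3)]; region rows[1,2) x cols[2,4) = 1x2
Unfold 1 (reflect across v@2): 4 holes -> [(1, 0), (1, 1), (1, 2), (1, 3)]
Unfold 2 (reflect across h@1): 8 holes -> [(0, 0), (0, 1), (0, 2), (0, 3), (1, 0), (1, 1), (1, 2), (1, 3)]
Unfold 3 (reflect across h@2): 16 holes -> [(0, 0), (0, 1), (0, 2), (0, 3), (1, 0), (1, 1), (1, 2), (1, 3), (2, 0), (2, 1), (2, 2), (2, 3), (3, 0), (3, 1), (3, 2), (3, 3)]
Unfold 4 (reflect across h@4): 32 holes -> [(0, 0), (0, 1), (0, 2), (0, 3), (1, 0), (1, 1), (1, 2), (1, 3), (2, 0), (2, 1), (2, 2), (2, 3), (3, 0), (3, 1), (3, 2), (3, 3), (4, 0), (4, 1), (4, 2), (4, 3), (5, 0), (5, 1), (5, 2), (5, 3), (6, 0), (6, 1), (6, 2), (6, 3), (7, 0), (7, 1), (7, 2), (7, 3)]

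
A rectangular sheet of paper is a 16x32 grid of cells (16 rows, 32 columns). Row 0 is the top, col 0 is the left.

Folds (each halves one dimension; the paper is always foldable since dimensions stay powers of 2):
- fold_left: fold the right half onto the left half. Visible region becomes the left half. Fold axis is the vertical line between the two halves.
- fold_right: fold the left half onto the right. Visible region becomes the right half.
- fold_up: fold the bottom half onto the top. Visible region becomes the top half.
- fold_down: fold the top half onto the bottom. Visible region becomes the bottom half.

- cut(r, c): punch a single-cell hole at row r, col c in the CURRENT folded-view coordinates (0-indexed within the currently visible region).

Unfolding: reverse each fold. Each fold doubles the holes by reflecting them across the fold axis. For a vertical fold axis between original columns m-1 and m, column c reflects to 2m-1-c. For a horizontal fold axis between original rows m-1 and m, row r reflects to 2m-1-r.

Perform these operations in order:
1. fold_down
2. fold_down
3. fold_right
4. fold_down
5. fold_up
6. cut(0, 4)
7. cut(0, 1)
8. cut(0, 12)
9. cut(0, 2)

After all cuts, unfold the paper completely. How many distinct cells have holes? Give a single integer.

Answer: 128

Derivation:
Op 1 fold_down: fold axis h@8; visible region now rows[8,16) x cols[0,32) = 8x32
Op 2 fold_down: fold axis h@12; visible region now rows[12,16) x cols[0,32) = 4x32
Op 3 fold_right: fold axis v@16; visible region now rows[12,16) x cols[16,32) = 4x16
Op 4 fold_down: fold axis h@14; visible region now rows[14,16) x cols[16,32) = 2x16
Op 5 fold_up: fold axis h@15; visible region now rows[14,15) x cols[16,32) = 1x16
Op 6 cut(0, 4): punch at orig (14,20); cuts so far [(14, 20)]; region rows[14,15) x cols[16,32) = 1x16
Op 7 cut(0, 1): punch at orig (14,17); cuts so far [(14, 17), (14, 20)]; region rows[14,15) x cols[16,32) = 1x16
Op 8 cut(0, 12): punch at orig (14,28); cuts so far [(14, 17), (14, 20), (14, 28)]; region rows[14,15) x cols[16,32) = 1x16
Op 9 cut(0, 2): punch at orig (14,18); cuts so far [(14, 17), (14, 18), (14, 20), (14, 28)]; region rows[14,15) x cols[16,32) = 1x16
Unfold 1 (reflect across h@15): 8 holes -> [(14, 17), (14, 18), (14, 20), (14, 28), (15, 17), (15, 18), (15, 20), (15, 28)]
Unfold 2 (reflect across h@14): 16 holes -> [(12, 17), (12, 18), (12, 20), (12, 28), (13, 17), (13, 18), (13, 20), (13, 28), (14, 17), (14, 18), (14, 20), (14, 28), (15, 17), (15, 18), (15, 20), (15, 28)]
Unfold 3 (reflect across v@16): 32 holes -> [(12, 3), (12, 11), (12, 13), (12, 14), (12, 17), (12, 18), (12, 20), (12, 28), (13, 3), (13, 11), (13, 13), (13, 14), (13, 17), (13, 18), (13, 20), (13, 28), (14, 3), (14, 11), (14, 13), (14, 14), (14, 17), (14, 18), (14, 20), (14, 28), (15, 3), (15, 11), (15, 13), (15, 14), (15, 17), (15, 18), (15, 20), (15, 28)]
Unfold 4 (reflect across h@12): 64 holes -> [(8, 3), (8, 11), (8, 13), (8, 14), (8, 17), (8, 18), (8, 20), (8, 28), (9, 3), (9, 11), (9, 13), (9, 14), (9, 17), (9, 18), (9, 20), (9, 28), (10, 3), (10, 11), (10, 13), (10, 14), (10, 17), (10, 18), (10, 20), (10, 28), (11, 3), (11, 11), (11, 13), (11, 14), (11, 17), (11, 18), (11, 20), (11, 28), (12, 3), (12, 11), (12, 13), (12, 14), (12, 17), (12, 18), (12, 20), (12, 28), (13, 3), (13, 11), (13, 13), (13, 14), (13, 17), (13, 18), (13, 20), (13, 28), (14, 3), (14, 11), (14, 13), (14, 14), (14, 17), (14, 18), (14, 20), (14, 28), (15, 3), (15, 11), (15, 13), (15, 14), (15, 17), (15, 18), (15, 20), (15, 28)]
Unfold 5 (reflect across h@8): 128 holes -> [(0, 3), (0, 11), (0, 13), (0, 14), (0, 17), (0, 18), (0, 20), (0, 28), (1, 3), (1, 11), (1, 13), (1, 14), (1, 17), (1, 18), (1, 20), (1, 28), (2, 3), (2, 11), (2, 13), (2, 14), (2, 17), (2, 18), (2, 20), (2, 28), (3, 3), (3, 11), (3, 13), (3, 14), (3, 17), (3, 18), (3, 20), (3, 28), (4, 3), (4, 11), (4, 13), (4, 14), (4, 17), (4, 18), (4, 20), (4, 28), (5, 3), (5, 11), (5, 13), (5, 14), (5, 17), (5, 18), (5, 20), (5, 28), (6, 3), (6, 11), (6, 13), (6, 14), (6, 17), (6, 18), (6, 20), (6, 28), (7, 3), (7, 11), (7, 13), (7, 14), (7, 17), (7, 18), (7, 20), (7, 28), (8, 3), (8, 11), (8, 13), (8, 14), (8, 17), (8, 18), (8, 20), (8, 28), (9, 3), (9, 11), (9, 13), (9, 14), (9, 17), (9, 18), (9, 20), (9, 28), (10, 3), (10, 11), (10, 13), (10, 14), (10, 17), (10, 18), (10, 20), (10, 28), (11, 3), (11, 11), (11, 13), (11, 14), (11, 17), (11, 18), (11, 20), (11, 28), (12, 3), (12, 11), (12, 13), (12, 14), (12, 17), (12, 18), (12, 20), (12, 28), (13, 3), (13, 11), (13, 13), (13, 14), (13, 17), (13, 18), (13, 20), (13, 28), (14, 3), (14, 11), (14, 13), (14, 14), (14, 17), (14, 18), (14, 20), (14, 28), (15, 3), (15, 11), (15, 13), (15, 14), (15, 17), (15, 18), (15, 20), (15, 28)]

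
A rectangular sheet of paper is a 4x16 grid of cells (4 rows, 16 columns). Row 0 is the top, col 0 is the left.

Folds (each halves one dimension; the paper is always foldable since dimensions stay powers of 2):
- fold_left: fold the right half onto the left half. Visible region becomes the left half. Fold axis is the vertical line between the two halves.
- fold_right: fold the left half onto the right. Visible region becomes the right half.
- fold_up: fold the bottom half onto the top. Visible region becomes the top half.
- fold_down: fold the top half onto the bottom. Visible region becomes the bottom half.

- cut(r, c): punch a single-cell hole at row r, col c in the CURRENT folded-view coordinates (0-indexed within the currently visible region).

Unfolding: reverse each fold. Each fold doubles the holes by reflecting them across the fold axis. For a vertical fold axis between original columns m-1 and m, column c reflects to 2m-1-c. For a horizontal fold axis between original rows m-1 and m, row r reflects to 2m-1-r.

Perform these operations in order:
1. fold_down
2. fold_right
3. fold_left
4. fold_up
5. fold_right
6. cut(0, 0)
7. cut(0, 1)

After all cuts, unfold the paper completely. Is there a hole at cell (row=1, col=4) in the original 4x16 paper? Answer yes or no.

Answer: yes

Derivation:
Op 1 fold_down: fold axis h@2; visible region now rows[2,4) x cols[0,16) = 2x16
Op 2 fold_right: fold axis v@8; visible region now rows[2,4) x cols[8,16) = 2x8
Op 3 fold_left: fold axis v@12; visible region now rows[2,4) x cols[8,12) = 2x4
Op 4 fold_up: fold axis h@3; visible region now rows[2,3) x cols[8,12) = 1x4
Op 5 fold_right: fold axis v@10; visible region now rows[2,3) x cols[10,12) = 1x2
Op 6 cut(0, 0): punch at orig (2,10); cuts so far [(2, 10)]; region rows[2,3) x cols[10,12) = 1x2
Op 7 cut(0, 1): punch at orig (2,11); cuts so far [(2, 10), (2, 11)]; region rows[2,3) x cols[10,12) = 1x2
Unfold 1 (reflect across v@10): 4 holes -> [(2, 8), (2, 9), (2, 10), (2, 11)]
Unfold 2 (reflect across h@3): 8 holes -> [(2, 8), (2, 9), (2, 10), (2, 11), (3, 8), (3, 9), (3, 10), (3, 11)]
Unfold 3 (reflect across v@12): 16 holes -> [(2, 8), (2, 9), (2, 10), (2, 11), (2, 12), (2, 13), (2, 14), (2, 15), (3, 8), (3, 9), (3, 10), (3, 11), (3, 12), (3, 13), (3, 14), (3, 15)]
Unfold 4 (reflect across v@8): 32 holes -> [(2, 0), (2, 1), (2, 2), (2, 3), (2, 4), (2, 5), (2, 6), (2, 7), (2, 8), (2, 9), (2, 10), (2, 11), (2, 12), (2, 13), (2, 14), (2, 15), (3, 0), (3, 1), (3, 2), (3, 3), (3, 4), (3, 5), (3, 6), (3, 7), (3, 8), (3, 9), (3, 10), (3, 11), (3, 12), (3, 13), (3, 14), (3, 15)]
Unfold 5 (reflect across h@2): 64 holes -> [(0, 0), (0, 1), (0, 2), (0, 3), (0, 4), (0, 5), (0, 6), (0, 7), (0, 8), (0, 9), (0, 10), (0, 11), (0, 12), (0, 13), (0, 14), (0, 15), (1, 0), (1, 1), (1, 2), (1, 3), (1, 4), (1, 5), (1, 6), (1, 7), (1, 8), (1, 9), (1, 10), (1, 11), (1, 12), (1, 13), (1, 14), (1, 15), (2, 0), (2, 1), (2, 2), (2, 3), (2, 4), (2, 5), (2, 6), (2, 7), (2, 8), (2, 9), (2, 10), (2, 11), (2, 12), (2, 13), (2, 14), (2, 15), (3, 0), (3, 1), (3, 2), (3, 3), (3, 4), (3, 5), (3, 6), (3, 7), (3, 8), (3, 9), (3, 10), (3, 11), (3, 12), (3, 13), (3, 14), (3, 15)]
Holes: [(0, 0), (0, 1), (0, 2), (0, 3), (0, 4), (0, 5), (0, 6), (0, 7), (0, 8), (0, 9), (0, 10), (0, 11), (0, 12), (0, 13), (0, 14), (0, 15), (1, 0), (1, 1), (1, 2), (1, 3), (1, 4), (1, 5), (1, 6), (1, 7), (1, 8), (1, 9), (1, 10), (1, 11), (1, 12), (1, 13), (1, 14), (1, 15), (2, 0), (2, 1), (2, 2), (2, 3), (2, 4), (2, 5), (2, 6), (2, 7), (2, 8), (2, 9), (2, 10), (2, 11), (2, 12), (2, 13), (2, 14), (2, 15), (3, 0), (3, 1), (3, 2), (3, 3), (3, 4), (3, 5), (3, 6), (3, 7), (3, 8), (3, 9), (3, 10), (3, 11), (3, 12), (3, 13), (3, 14), (3, 15)]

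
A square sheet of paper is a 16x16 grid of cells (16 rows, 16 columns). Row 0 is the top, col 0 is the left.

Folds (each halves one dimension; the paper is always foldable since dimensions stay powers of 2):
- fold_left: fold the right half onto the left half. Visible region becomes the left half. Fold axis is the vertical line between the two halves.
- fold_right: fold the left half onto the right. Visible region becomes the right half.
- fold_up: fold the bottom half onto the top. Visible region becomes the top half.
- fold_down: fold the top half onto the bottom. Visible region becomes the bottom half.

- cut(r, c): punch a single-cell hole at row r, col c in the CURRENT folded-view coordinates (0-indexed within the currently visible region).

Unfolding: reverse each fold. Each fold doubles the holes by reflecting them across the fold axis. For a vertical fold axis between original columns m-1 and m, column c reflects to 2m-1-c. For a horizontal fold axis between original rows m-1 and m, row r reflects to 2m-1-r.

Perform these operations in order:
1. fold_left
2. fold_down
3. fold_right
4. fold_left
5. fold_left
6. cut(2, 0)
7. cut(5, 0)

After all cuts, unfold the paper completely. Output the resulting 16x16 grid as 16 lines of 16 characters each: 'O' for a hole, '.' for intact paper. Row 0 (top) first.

Op 1 fold_left: fold axis v@8; visible region now rows[0,16) x cols[0,8) = 16x8
Op 2 fold_down: fold axis h@8; visible region now rows[8,16) x cols[0,8) = 8x8
Op 3 fold_right: fold axis v@4; visible region now rows[8,16) x cols[4,8) = 8x4
Op 4 fold_left: fold axis v@6; visible region now rows[8,16) x cols[4,6) = 8x2
Op 5 fold_left: fold axis v@5; visible region now rows[8,16) x cols[4,5) = 8x1
Op 6 cut(2, 0): punch at orig (10,4); cuts so far [(10, 4)]; region rows[8,16) x cols[4,5) = 8x1
Op 7 cut(5, 0): punch at orig (13,4); cuts so far [(10, 4), (13, 4)]; region rows[8,16) x cols[4,5) = 8x1
Unfold 1 (reflect across v@5): 4 holes -> [(10, 4), (10, 5), (13, 4), (13, 5)]
Unfold 2 (reflect across v@6): 8 holes -> [(10, 4), (10, 5), (10, 6), (10, 7), (13, 4), (13, 5), (13, 6), (13, 7)]
Unfold 3 (reflect across v@4): 16 holes -> [(10, 0), (10, 1), (10, 2), (10, 3), (10, 4), (10, 5), (10, 6), (10, 7), (13, 0), (13, 1), (13, 2), (13, 3), (13, 4), (13, 5), (13, 6), (13, 7)]
Unfold 4 (reflect across h@8): 32 holes -> [(2, 0), (2, 1), (2, 2), (2, 3), (2, 4), (2, 5), (2, 6), (2, 7), (5, 0), (5, 1), (5, 2), (5, 3), (5, 4), (5, 5), (5, 6), (5, 7), (10, 0), (10, 1), (10, 2), (10, 3), (10, 4), (10, 5), (10, 6), (10, 7), (13, 0), (13, 1), (13, 2), (13, 3), (13, 4), (13, 5), (13, 6), (13, 7)]
Unfold 5 (reflect across v@8): 64 holes -> [(2, 0), (2, 1), (2, 2), (2, 3), (2, 4), (2, 5), (2, 6), (2, 7), (2, 8), (2, 9), (2, 10), (2, 11), (2, 12), (2, 13), (2, 14), (2, 15), (5, 0), (5, 1), (5, 2), (5, 3), (5, 4), (5, 5), (5, 6), (5, 7), (5, 8), (5, 9), (5, 10), (5, 11), (5, 12), (5, 13), (5, 14), (5, 15), (10, 0), (10, 1), (10, 2), (10, 3), (10, 4), (10, 5), (10, 6), (10, 7), (10, 8), (10, 9), (10, 10), (10, 11), (10, 12), (10, 13), (10, 14), (10, 15), (13, 0), (13, 1), (13, 2), (13, 3), (13, 4), (13, 5), (13, 6), (13, 7), (13, 8), (13, 9), (13, 10), (13, 11), (13, 12), (13, 13), (13, 14), (13, 15)]

Answer: ................
................
OOOOOOOOOOOOOOOO
................
................
OOOOOOOOOOOOOOOO
................
................
................
................
OOOOOOOOOOOOOOOO
................
................
OOOOOOOOOOOOOOOO
................
................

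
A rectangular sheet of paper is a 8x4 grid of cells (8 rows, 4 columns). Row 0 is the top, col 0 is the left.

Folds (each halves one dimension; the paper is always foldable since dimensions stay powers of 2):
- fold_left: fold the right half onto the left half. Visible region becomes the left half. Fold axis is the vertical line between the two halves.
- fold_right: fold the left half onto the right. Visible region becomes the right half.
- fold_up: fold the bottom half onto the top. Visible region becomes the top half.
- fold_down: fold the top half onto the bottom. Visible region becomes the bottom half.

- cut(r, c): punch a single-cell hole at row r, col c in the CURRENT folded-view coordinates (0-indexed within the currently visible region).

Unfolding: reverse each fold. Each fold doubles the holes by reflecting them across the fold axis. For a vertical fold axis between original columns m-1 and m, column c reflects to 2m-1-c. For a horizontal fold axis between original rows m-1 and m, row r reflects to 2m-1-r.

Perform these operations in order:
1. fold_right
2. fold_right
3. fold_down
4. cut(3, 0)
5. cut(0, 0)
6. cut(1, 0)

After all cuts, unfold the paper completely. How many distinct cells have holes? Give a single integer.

Answer: 24

Derivation:
Op 1 fold_right: fold axis v@2; visible region now rows[0,8) x cols[2,4) = 8x2
Op 2 fold_right: fold axis v@3; visible region now rows[0,8) x cols[3,4) = 8x1
Op 3 fold_down: fold axis h@4; visible region now rows[4,8) x cols[3,4) = 4x1
Op 4 cut(3, 0): punch at orig (7,3); cuts so far [(7, 3)]; region rows[4,8) x cols[3,4) = 4x1
Op 5 cut(0, 0): punch at orig (4,3); cuts so far [(4, 3), (7, 3)]; region rows[4,8) x cols[3,4) = 4x1
Op 6 cut(1, 0): punch at orig (5,3); cuts so far [(4, 3), (5, 3), (7, 3)]; region rows[4,8) x cols[3,4) = 4x1
Unfold 1 (reflect across h@4): 6 holes -> [(0, 3), (2, 3), (3, 3), (4, 3), (5, 3), (7, 3)]
Unfold 2 (reflect across v@3): 12 holes -> [(0, 2), (0, 3), (2, 2), (2, 3), (3, 2), (3, 3), (4, 2), (4, 3), (5, 2), (5, 3), (7, 2), (7, 3)]
Unfold 3 (reflect across v@2): 24 holes -> [(0, 0), (0, 1), (0, 2), (0, 3), (2, 0), (2, 1), (2, 2), (2, 3), (3, 0), (3, 1), (3, 2), (3, 3), (4, 0), (4, 1), (4, 2), (4, 3), (5, 0), (5, 1), (5, 2), (5, 3), (7, 0), (7, 1), (7, 2), (7, 3)]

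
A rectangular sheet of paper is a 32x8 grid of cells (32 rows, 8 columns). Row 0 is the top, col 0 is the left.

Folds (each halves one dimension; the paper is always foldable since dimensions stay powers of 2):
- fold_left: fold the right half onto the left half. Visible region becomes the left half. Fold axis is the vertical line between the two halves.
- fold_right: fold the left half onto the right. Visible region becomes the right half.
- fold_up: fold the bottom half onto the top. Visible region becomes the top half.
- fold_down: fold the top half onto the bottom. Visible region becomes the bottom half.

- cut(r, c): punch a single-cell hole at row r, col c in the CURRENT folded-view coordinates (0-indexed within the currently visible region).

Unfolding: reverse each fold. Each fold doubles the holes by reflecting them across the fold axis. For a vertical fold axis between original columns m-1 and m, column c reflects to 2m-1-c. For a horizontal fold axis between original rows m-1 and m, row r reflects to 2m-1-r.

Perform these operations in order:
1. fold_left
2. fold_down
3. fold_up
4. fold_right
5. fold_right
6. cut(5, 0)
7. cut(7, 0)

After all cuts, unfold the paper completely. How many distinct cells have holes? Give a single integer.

Op 1 fold_left: fold axis v@4; visible region now rows[0,32) x cols[0,4) = 32x4
Op 2 fold_down: fold axis h@16; visible region now rows[16,32) x cols[0,4) = 16x4
Op 3 fold_up: fold axis h@24; visible region now rows[16,24) x cols[0,4) = 8x4
Op 4 fold_right: fold axis v@2; visible region now rows[16,24) x cols[2,4) = 8x2
Op 5 fold_right: fold axis v@3; visible region now rows[16,24) x cols[3,4) = 8x1
Op 6 cut(5, 0): punch at orig (21,3); cuts so far [(21, 3)]; region rows[16,24) x cols[3,4) = 8x1
Op 7 cut(7, 0): punch at orig (23,3); cuts so far [(21, 3), (23, 3)]; region rows[16,24) x cols[3,4) = 8x1
Unfold 1 (reflect across v@3): 4 holes -> [(21, 2), (21, 3), (23, 2), (23, 3)]
Unfold 2 (reflect across v@2): 8 holes -> [(21, 0), (21, 1), (21, 2), (21, 3), (23, 0), (23, 1), (23, 2), (23, 3)]
Unfold 3 (reflect across h@24): 16 holes -> [(21, 0), (21, 1), (21, 2), (21, 3), (23, 0), (23, 1), (23, 2), (23, 3), (24, 0), (24, 1), (24, 2), (24, 3), (26, 0), (26, 1), (26, 2), (26, 3)]
Unfold 4 (reflect across h@16): 32 holes -> [(5, 0), (5, 1), (5, 2), (5, 3), (7, 0), (7, 1), (7, 2), (7, 3), (8, 0), (8, 1), (8, 2), (8, 3), (10, 0), (10, 1), (10, 2), (10, 3), (21, 0), (21, 1), (21, 2), (21, 3), (23, 0), (23, 1), (23, 2), (23, 3), (24, 0), (24, 1), (24, 2), (24, 3), (26, 0), (26, 1), (26, 2), (26, 3)]
Unfold 5 (reflect across v@4): 64 holes -> [(5, 0), (5, 1), (5, 2), (5, 3), (5, 4), (5, 5), (5, 6), (5, 7), (7, 0), (7, 1), (7, 2), (7, 3), (7, 4), (7, 5), (7, 6), (7, 7), (8, 0), (8, 1), (8, 2), (8, 3), (8, 4), (8, 5), (8, 6), (8, 7), (10, 0), (10, 1), (10, 2), (10, 3), (10, 4), (10, 5), (10, 6), (10, 7), (21, 0), (21, 1), (21, 2), (21, 3), (21, 4), (21, 5), (21, 6), (21, 7), (23, 0), (23, 1), (23, 2), (23, 3), (23, 4), (23, 5), (23, 6), (23, 7), (24, 0), (24, 1), (24, 2), (24, 3), (24, 4), (24, 5), (24, 6), (24, 7), (26, 0), (26, 1), (26, 2), (26, 3), (26, 4), (26, 5), (26, 6), (26, 7)]

Answer: 64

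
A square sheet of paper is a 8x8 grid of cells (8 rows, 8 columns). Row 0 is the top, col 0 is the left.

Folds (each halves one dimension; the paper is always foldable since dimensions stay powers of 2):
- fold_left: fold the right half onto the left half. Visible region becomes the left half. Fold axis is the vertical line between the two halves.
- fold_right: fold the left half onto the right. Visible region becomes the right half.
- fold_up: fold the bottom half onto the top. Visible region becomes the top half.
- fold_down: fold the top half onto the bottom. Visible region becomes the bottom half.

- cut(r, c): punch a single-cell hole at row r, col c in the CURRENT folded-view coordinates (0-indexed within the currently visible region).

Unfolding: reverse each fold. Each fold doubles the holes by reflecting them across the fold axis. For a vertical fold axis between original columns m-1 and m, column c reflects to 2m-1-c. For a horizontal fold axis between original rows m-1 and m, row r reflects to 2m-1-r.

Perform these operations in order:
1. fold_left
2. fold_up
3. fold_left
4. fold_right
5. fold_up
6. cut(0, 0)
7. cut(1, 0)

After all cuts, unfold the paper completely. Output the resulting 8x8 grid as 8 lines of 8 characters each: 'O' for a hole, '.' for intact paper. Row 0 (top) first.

Op 1 fold_left: fold axis v@4; visible region now rows[0,8) x cols[0,4) = 8x4
Op 2 fold_up: fold axis h@4; visible region now rows[0,4) x cols[0,4) = 4x4
Op 3 fold_left: fold axis v@2; visible region now rows[0,4) x cols[0,2) = 4x2
Op 4 fold_right: fold axis v@1; visible region now rows[0,4) x cols[1,2) = 4x1
Op 5 fold_up: fold axis h@2; visible region now rows[0,2) x cols[1,2) = 2x1
Op 6 cut(0, 0): punch at orig (0,1); cuts so far [(0, 1)]; region rows[0,2) x cols[1,2) = 2x1
Op 7 cut(1, 0): punch at orig (1,1); cuts so far [(0, 1), (1, 1)]; region rows[0,2) x cols[1,2) = 2x1
Unfold 1 (reflect across h@2): 4 holes -> [(0, 1), (1, 1), (2, 1), (3, 1)]
Unfold 2 (reflect across v@1): 8 holes -> [(0, 0), (0, 1), (1, 0), (1, 1), (2, 0), (2, 1), (3, 0), (3, 1)]
Unfold 3 (reflect across v@2): 16 holes -> [(0, 0), (0, 1), (0, 2), (0, 3), (1, 0), (1, 1), (1, 2), (1, 3), (2, 0), (2, 1), (2, 2), (2, 3), (3, 0), (3, 1), (3, 2), (3, 3)]
Unfold 4 (reflect across h@4): 32 holes -> [(0, 0), (0, 1), (0, 2), (0, 3), (1, 0), (1, 1), (1, 2), (1, 3), (2, 0), (2, 1), (2, 2), (2, 3), (3, 0), (3, 1), (3, 2), (3, 3), (4, 0), (4, 1), (4, 2), (4, 3), (5, 0), (5, 1), (5, 2), (5, 3), (6, 0), (6, 1), (6, 2), (6, 3), (7, 0), (7, 1), (7, 2), (7, 3)]
Unfold 5 (reflect across v@4): 64 holes -> [(0, 0), (0, 1), (0, 2), (0, 3), (0, 4), (0, 5), (0, 6), (0, 7), (1, 0), (1, 1), (1, 2), (1, 3), (1, 4), (1, 5), (1, 6), (1, 7), (2, 0), (2, 1), (2, 2), (2, 3), (2, 4), (2, 5), (2, 6), (2, 7), (3, 0), (3, 1), (3, 2), (3, 3), (3, 4), (3, 5), (3, 6), (3, 7), (4, 0), (4, 1), (4, 2), (4, 3), (4, 4), (4, 5), (4, 6), (4, 7), (5, 0), (5, 1), (5, 2), (5, 3), (5, 4), (5, 5), (5, 6), (5, 7), (6, 0), (6, 1), (6, 2), (6, 3), (6, 4), (6, 5), (6, 6), (6, 7), (7, 0), (7, 1), (7, 2), (7, 3), (7, 4), (7, 5), (7, 6), (7, 7)]

Answer: OOOOOOOO
OOOOOOOO
OOOOOOOO
OOOOOOOO
OOOOOOOO
OOOOOOOO
OOOOOOOO
OOOOOOOO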